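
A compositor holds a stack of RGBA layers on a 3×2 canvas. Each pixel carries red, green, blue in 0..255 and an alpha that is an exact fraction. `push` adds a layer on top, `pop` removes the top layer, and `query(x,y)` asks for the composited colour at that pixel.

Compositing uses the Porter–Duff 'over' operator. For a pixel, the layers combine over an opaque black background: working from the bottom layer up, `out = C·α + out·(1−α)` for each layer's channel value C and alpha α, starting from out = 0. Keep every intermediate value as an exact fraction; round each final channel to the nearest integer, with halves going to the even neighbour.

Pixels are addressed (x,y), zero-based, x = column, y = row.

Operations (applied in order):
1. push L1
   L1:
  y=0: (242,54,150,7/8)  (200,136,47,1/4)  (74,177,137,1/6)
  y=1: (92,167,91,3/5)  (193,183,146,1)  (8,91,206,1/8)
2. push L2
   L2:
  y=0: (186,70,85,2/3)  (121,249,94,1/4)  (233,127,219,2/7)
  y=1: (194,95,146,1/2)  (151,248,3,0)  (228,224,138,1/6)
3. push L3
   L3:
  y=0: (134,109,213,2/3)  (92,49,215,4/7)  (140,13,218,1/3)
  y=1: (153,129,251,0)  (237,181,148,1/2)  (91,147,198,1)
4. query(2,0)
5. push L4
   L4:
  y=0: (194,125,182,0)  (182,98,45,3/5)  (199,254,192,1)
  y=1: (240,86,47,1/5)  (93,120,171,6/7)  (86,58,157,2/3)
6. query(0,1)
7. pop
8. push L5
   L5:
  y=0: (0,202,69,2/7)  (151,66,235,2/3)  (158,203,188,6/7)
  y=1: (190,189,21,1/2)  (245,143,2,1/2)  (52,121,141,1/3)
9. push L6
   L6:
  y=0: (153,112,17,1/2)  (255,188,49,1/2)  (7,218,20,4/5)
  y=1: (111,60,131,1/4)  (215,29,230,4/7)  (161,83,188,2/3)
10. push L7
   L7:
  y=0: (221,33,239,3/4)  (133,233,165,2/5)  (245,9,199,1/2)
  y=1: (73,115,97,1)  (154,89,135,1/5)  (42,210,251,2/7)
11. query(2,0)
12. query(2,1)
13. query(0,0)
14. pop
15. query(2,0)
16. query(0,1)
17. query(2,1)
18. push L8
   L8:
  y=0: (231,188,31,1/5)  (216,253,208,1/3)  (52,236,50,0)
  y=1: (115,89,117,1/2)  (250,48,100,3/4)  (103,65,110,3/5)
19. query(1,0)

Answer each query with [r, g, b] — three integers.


at x=2,y=0 over L1,L2,L3:
L1 α=1/6: [37/3, 59/2, 137/6]
L2 α=2/7: [1583/21, 803/14, 3313/42]
L3 α=1/3: [6106/63, 298/7, 7891/63]
rounded: [97, 43, 125]

query (0,1) [L1,L2,L3,L4] — begin 0,0,0
+L1 (α=3/5) → [276/5, 501/5, 273/5]
+L2 (α=1/2) → [623/5, 488/5, 1003/10]
+L3 (α=0) → [623/5, 488/5, 1003/10]
+L4 (α=1/5) → [3692/25, 2382/25, 2241/25]
rounded: [148, 95, 90]

query (2,0) [L1,L2,L3,L5,L6,L7] — begin 0,0,0
after L1 α=1/6: [37/3, 59/2, 137/6]
after L2 α=2/7: [1583/21, 803/14, 3313/42]
after L3 α=1/3: [6106/63, 298/7, 7891/63]
after L5 α=6/7: [65830/441, 8824/49, 78955/441]
after L6 α=4/5: [78178/2205, 51552/245, 22847/441]
after L7 α=1/2: [618403/4410, 53757/490, 55303/441]
= [140, 110, 125]

query (2,1) [L1,L2,L3,L5,L6,L7] — begin 0,0,0
+L1 (α=1/8) → [1, 91/8, 103/4]
+L2 (α=1/6) → [233/6, 749/16, 1067/24]
+L3 (α=1) → [91, 147, 198]
+L5 (α=1/3) → [78, 415/3, 179]
+L6 (α=2/3) → [400/3, 913/9, 185]
+L7 (α=2/7) → [2252/21, 8345/63, 1427/7]
= [107, 132, 204]

query (0,0) [L1,L2,L3,L5,L6,L7] — begin 0,0,0
+L1 (α=7/8) → [847/4, 189/4, 525/4]
+L2 (α=2/3) → [2335/12, 749/12, 1205/12]
+L3 (α=2/3) → [5551/36, 3365/36, 6317/36]
+L5 (α=2/7) → [3965/36, 31369/252, 36553/252]
+L6 (α=1/2) → [9473/72, 59593/504, 40837/504]
+L7 (α=3/4) → [57209/288, 109489/2016, 402205/2016]
= [199, 54, 200]

at x=2,y=0 over L1,L2,L3,L5,L6:
+L1 (α=1/6) → [37/3, 59/2, 137/6]
+L2 (α=2/7) → [1583/21, 803/14, 3313/42]
+L3 (α=1/3) → [6106/63, 298/7, 7891/63]
+L5 (α=6/7) → [65830/441, 8824/49, 78955/441]
+L6 (α=4/5) → [78178/2205, 51552/245, 22847/441]
→ [35, 210, 52]

query (0,1) [L1,L2,L3,L5,L6] — begin 0,0,0
+L1 (α=3/5) → [276/5, 501/5, 273/5]
+L2 (α=1/2) → [623/5, 488/5, 1003/10]
+L3 (α=0) → [623/5, 488/5, 1003/10]
+L5 (α=1/2) → [1573/10, 1433/10, 1213/20]
+L6 (α=1/4) → [5829/40, 4899/40, 6259/80]
rounded: [146, 122, 78]

at x=2,y=1 over L1,L2,L3,L5,L6:
+L1 (α=1/8) → [1, 91/8, 103/4]
+L2 (α=1/6) → [233/6, 749/16, 1067/24]
+L3 (α=1) → [91, 147, 198]
+L5 (α=1/3) → [78, 415/3, 179]
+L6 (α=2/3) → [400/3, 913/9, 185]
rounded: [133, 101, 185]

at x=1,y=0 over L1,L2,L3,L5,L6,L8:
L1 α=1/4: [50, 34, 47/4]
L2 α=1/4: [271/4, 351/4, 517/16]
L3 α=4/7: [2285/28, 1837/28, 15311/112]
L5 α=2/3: [10741/84, 5533/84, 67951/336]
L6 α=1/2: [32161/168, 21325/168, 84415/672]
L8 α=1/3: [50305/252, 42577/252, 154303/1008]
rounded: [200, 169, 153]


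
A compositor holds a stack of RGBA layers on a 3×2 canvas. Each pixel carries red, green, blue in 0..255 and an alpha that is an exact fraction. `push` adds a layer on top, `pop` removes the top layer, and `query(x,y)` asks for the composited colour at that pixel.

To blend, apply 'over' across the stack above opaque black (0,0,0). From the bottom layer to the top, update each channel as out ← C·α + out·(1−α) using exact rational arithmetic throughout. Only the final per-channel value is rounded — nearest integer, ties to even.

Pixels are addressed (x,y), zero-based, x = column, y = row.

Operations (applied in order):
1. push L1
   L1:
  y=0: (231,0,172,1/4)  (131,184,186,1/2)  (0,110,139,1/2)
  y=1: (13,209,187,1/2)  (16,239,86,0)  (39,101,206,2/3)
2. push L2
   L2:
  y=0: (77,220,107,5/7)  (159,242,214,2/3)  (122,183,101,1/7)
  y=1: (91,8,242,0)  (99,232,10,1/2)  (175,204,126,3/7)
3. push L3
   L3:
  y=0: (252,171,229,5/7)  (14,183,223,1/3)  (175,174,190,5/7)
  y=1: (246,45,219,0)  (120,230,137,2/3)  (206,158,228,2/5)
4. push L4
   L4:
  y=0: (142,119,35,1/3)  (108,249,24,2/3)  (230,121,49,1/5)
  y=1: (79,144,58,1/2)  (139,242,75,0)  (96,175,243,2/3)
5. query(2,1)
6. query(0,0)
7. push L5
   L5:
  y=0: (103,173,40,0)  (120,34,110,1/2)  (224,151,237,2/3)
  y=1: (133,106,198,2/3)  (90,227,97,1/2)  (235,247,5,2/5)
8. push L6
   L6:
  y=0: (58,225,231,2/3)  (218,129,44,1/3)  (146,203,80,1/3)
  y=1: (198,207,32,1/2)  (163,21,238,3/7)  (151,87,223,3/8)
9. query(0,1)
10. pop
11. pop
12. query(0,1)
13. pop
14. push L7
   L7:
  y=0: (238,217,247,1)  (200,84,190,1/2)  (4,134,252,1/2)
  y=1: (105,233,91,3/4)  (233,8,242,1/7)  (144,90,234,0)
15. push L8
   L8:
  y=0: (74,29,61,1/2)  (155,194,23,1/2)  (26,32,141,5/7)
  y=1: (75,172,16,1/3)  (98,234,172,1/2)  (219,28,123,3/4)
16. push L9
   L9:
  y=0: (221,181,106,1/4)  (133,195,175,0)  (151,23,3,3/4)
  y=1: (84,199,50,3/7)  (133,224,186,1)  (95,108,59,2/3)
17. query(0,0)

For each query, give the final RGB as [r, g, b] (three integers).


(2,1) stack=L1,L2,L3,L4; from [0,0,0]:
after L1 α=2/3: [26, 202/3, 412/3]
after L2 α=3/7: [629/7, 2644/21, 2782/21]
after L3 α=2/5: [4771/35, 4856/35, 5974/35]
after L4 α=2/3: [11491/105, 5702/35, 22984/105]
rounded: [109, 163, 219]

at x=0,y=0 over L1,L2,L3,L4:
L1 α=1/4: [231/4, 0, 43]
L2 α=5/7: [143/2, 1100/7, 621/7]
L3 α=5/7: [1403/7, 8185/49, 9257/49]
L4 α=1/3: [3800/21, 22201/147, 6743/49]
→ [181, 151, 138]

at x=0,y=1 over L1,L2,L3,L4,L5,L6:
+L1 (α=1/2) → [13/2, 209/2, 187/2]
+L2 (α=0) → [13/2, 209/2, 187/2]
+L3 (α=0) → [13/2, 209/2, 187/2]
+L4 (α=1/2) → [171/4, 497/4, 303/4]
+L5 (α=2/3) → [1235/12, 1345/12, 629/4]
+L6 (α=1/2) → [3611/24, 3829/24, 757/8]
→ [150, 160, 95]

at x=0,y=1 over L1,L2,L3,L4:
after L1 α=1/2: [13/2, 209/2, 187/2]
after L2 α=0: [13/2, 209/2, 187/2]
after L3 α=0: [13/2, 209/2, 187/2]
after L4 α=1/2: [171/4, 497/4, 303/4]
= [43, 124, 76]

at x=0,y=0 over L1,L2,L3,L7,L8,L9:
L1 α=1/4: [231/4, 0, 43]
L2 α=5/7: [143/2, 1100/7, 621/7]
L3 α=5/7: [1403/7, 8185/49, 9257/49]
L7 α=1: [238, 217, 247]
L8 α=1/2: [156, 123, 154]
L9 α=1/4: [689/4, 275/2, 142]
rounded: [172, 138, 142]


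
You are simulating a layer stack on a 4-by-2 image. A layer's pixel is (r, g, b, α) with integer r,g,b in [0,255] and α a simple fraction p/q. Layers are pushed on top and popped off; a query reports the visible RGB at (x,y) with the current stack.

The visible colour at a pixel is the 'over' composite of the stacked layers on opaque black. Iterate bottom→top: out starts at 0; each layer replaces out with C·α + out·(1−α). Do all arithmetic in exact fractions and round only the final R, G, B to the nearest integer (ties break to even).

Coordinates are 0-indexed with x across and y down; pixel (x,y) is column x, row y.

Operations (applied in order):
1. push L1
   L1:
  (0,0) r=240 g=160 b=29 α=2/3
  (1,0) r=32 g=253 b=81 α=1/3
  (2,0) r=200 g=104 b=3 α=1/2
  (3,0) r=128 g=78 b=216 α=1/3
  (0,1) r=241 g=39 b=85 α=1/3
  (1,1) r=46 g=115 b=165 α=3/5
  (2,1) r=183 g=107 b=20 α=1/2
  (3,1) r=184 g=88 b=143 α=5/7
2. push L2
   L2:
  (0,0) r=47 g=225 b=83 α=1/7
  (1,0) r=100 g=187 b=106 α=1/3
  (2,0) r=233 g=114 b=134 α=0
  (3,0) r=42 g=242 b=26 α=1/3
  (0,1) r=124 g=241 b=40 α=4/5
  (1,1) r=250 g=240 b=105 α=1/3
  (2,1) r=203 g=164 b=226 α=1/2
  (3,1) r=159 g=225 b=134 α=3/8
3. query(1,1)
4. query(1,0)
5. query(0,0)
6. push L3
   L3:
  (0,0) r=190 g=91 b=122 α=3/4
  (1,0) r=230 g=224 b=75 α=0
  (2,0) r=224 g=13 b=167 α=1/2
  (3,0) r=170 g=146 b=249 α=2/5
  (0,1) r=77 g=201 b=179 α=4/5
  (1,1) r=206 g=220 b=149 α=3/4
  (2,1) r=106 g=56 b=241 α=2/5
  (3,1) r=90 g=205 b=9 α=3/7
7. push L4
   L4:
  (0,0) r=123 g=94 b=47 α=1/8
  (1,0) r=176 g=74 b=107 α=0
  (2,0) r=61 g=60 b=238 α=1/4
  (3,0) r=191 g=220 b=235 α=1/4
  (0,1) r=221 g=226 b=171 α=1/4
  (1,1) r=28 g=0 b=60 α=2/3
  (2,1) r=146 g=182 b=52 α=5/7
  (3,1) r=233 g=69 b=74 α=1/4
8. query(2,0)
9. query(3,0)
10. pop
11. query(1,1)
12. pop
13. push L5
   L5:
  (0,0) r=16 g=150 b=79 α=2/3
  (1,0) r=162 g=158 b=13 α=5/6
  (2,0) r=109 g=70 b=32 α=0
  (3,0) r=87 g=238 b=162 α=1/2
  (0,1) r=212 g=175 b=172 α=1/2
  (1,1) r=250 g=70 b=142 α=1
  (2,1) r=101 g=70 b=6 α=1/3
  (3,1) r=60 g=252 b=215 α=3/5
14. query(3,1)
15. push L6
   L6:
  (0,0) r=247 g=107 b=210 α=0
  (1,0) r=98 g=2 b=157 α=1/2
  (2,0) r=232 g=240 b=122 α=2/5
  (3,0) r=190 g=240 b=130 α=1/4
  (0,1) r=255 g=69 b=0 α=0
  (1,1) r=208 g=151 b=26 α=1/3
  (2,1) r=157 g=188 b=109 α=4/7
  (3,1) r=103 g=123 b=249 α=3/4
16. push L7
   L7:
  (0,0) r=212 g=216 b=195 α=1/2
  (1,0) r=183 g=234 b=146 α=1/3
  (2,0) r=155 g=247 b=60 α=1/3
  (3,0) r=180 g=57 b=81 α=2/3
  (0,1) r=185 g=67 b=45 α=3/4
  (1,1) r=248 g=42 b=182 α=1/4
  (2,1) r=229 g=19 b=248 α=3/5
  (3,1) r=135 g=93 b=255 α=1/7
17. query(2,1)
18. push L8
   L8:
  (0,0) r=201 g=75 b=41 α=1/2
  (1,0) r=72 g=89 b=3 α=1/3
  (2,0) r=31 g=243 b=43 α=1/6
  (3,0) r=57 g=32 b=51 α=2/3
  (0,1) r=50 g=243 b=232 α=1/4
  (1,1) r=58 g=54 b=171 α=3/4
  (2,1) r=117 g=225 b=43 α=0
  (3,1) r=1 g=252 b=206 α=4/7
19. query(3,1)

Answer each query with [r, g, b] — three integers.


at x=1,y=1 over L1,L2:
after L1 α=3/5: [138/5, 69, 99]
after L2 α=1/3: [1526/15, 126, 101]
→ [102, 126, 101]

(1,0) stack=L1,L2; from [0,0,0]:
+L1 (α=1/3) → [32/3, 253/3, 27]
+L2 (α=1/3) → [364/9, 1067/9, 160/3]
→ [40, 119, 53]

at x=0,y=0 over L1,L2:
after L1 α=2/3: [160, 320/3, 58/3]
after L2 α=1/7: [1007/7, 865/7, 199/7]
= [144, 124, 28]

query (2,0) [L1,L2,L3,L4] — begin 0,0,0
L1 α=1/2: [100, 52, 3/2]
L2 α=0: [100, 52, 3/2]
L3 α=1/2: [162, 65/2, 337/4]
L4 α=1/4: [547/4, 315/8, 1963/16]
= [137, 39, 123]

(3,0) stack=L1,L2,L3,L4; from [0,0,0]:
+L1 (α=1/3) → [128/3, 26, 72]
+L2 (α=1/3) → [382/9, 98, 170/3]
+L3 (α=2/5) → [1402/15, 586/5, 668/5]
+L4 (α=1/4) → [2357/20, 1429/10, 3179/20]
→ [118, 143, 159]

at x=1,y=1 over L1,L2,L3:
L1 α=3/5: [138/5, 69, 99]
L2 α=1/3: [1526/15, 126, 101]
L3 α=3/4: [2699/15, 393/2, 137]
= [180, 196, 137]

(3,1) stack=L1,L2,L5; from [0,0,0]:
+L1 (α=5/7) → [920/7, 440/7, 715/7]
+L2 (α=3/8) → [7939/56, 6925/56, 6389/56]
+L5 (α=3/5) → [12979/140, 28093/140, 24449/140]
rounded: [93, 201, 175]

query (2,1) [L1,L2,L5,L6,L7] — begin 0,0,0
+L1 (α=1/2) → [183/2, 107/2, 10]
+L2 (α=1/2) → [589/4, 435/4, 118]
+L5 (α=1/3) → [791/6, 575/6, 242/3]
+L6 (α=4/7) → [2047/14, 297/2, 678/7]
+L7 (α=3/5) → [6856/35, 354/5, 6564/35]
rounded: [196, 71, 188]

at x=3,y=1 over L1,L2,L5,L6,L7,L8:
+L1 (α=5/7) → [920/7, 440/7, 715/7]
+L2 (α=3/8) → [7939/56, 6925/56, 6389/56]
+L5 (α=3/5) → [12979/140, 28093/140, 24449/140]
+L6 (α=3/4) → [56239/560, 79753/560, 129029/560]
+L7 (α=1/7) → [206517/1960, 265299/1960, 458487/1960]
+L8 (α=4/7) → [627391/13720, 2771577/13720, 2990501/13720]
= [46, 202, 218]


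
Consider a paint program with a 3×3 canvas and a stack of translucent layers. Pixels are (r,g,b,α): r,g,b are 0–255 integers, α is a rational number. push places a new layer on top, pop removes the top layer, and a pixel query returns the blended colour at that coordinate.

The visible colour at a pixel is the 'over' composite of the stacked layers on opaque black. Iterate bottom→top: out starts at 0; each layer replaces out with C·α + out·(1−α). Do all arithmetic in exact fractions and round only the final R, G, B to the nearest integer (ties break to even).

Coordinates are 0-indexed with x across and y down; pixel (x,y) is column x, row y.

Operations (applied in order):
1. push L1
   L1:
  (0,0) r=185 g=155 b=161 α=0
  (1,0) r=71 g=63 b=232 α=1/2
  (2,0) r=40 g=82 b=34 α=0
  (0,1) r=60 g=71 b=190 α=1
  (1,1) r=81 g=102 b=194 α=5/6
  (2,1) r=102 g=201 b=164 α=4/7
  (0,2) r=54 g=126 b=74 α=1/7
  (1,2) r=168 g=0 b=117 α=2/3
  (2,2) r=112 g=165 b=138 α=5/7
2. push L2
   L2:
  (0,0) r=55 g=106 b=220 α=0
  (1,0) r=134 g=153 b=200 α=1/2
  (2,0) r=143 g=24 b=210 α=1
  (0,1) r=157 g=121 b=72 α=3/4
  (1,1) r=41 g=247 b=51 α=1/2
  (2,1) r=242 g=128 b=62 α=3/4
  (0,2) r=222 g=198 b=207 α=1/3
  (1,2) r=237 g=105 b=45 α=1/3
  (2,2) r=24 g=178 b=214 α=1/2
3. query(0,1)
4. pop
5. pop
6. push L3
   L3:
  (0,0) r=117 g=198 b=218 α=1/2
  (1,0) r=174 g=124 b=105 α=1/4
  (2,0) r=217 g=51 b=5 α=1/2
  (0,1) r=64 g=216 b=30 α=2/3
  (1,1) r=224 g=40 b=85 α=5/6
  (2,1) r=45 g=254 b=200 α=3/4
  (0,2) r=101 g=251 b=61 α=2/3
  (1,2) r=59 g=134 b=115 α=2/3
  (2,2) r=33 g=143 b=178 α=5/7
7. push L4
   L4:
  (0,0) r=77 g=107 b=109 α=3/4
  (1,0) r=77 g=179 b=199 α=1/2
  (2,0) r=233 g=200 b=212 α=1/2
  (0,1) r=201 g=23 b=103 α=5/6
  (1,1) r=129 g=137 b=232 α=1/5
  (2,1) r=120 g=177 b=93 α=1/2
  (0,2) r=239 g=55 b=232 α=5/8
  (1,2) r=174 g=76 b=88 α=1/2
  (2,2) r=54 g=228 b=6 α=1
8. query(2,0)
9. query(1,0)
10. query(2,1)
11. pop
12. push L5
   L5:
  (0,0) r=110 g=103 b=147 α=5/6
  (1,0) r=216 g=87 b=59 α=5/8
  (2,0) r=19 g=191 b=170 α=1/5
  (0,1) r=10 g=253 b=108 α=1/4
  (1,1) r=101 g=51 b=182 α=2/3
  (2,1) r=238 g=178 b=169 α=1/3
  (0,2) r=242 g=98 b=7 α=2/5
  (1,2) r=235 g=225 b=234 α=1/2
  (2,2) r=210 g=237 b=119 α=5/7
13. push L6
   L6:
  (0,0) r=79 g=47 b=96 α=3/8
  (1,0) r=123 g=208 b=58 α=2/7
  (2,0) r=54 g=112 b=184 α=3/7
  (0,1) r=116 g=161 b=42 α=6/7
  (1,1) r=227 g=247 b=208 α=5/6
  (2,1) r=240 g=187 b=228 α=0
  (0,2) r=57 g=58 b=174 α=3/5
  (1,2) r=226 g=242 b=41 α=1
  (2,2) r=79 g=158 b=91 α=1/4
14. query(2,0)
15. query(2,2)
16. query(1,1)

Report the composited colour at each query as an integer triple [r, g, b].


query (0,1) [L1,L2] — begin 0,0,0
+L1 (α=1) → [60, 71, 190]
+L2 (α=3/4) → [531/4, 217/2, 203/2]
= [133, 108, 102]

at x=2,y=0 over L3,L4:
L3 α=1/2: [217/2, 51/2, 5/2]
L4 α=1/2: [683/4, 451/4, 429/4]
= [171, 113, 107]

(1,0) stack=L3,L4; from [0,0,0]:
L3 α=1/4: [87/2, 31, 105/4]
L4 α=1/2: [241/4, 105, 901/8]
→ [60, 105, 113]

at x=2,y=1 over L3,L4:
after L3 α=3/4: [135/4, 381/2, 150]
after L4 α=1/2: [615/8, 735/4, 243/2]
= [77, 184, 122]

(2,0) stack=L3,L5,L6; from [0,0,0]:
after L3 α=1/2: [217/2, 51/2, 5/2]
after L5 α=1/5: [453/5, 293/5, 36]
after L6 α=3/7: [2622/35, 2852/35, 696/7]
→ [75, 81, 99]

(2,2) stack=L3,L5,L6; from [0,0,0]:
after L3 α=5/7: [165/7, 715/7, 890/7]
after L5 α=5/7: [7680/49, 9725/49, 5945/49]
after L6 α=1/4: [26911/196, 36917/196, 11147/98]
= [137, 188, 114]

(1,1) stack=L3,L5,L6; from [0,0,0]:
L3 α=5/6: [560/3, 100/3, 425/6]
L5 α=2/3: [1166/9, 406/9, 2609/18]
L6 α=5/6: [11381/54, 11521/54, 21329/108]
rounded: [211, 213, 197]


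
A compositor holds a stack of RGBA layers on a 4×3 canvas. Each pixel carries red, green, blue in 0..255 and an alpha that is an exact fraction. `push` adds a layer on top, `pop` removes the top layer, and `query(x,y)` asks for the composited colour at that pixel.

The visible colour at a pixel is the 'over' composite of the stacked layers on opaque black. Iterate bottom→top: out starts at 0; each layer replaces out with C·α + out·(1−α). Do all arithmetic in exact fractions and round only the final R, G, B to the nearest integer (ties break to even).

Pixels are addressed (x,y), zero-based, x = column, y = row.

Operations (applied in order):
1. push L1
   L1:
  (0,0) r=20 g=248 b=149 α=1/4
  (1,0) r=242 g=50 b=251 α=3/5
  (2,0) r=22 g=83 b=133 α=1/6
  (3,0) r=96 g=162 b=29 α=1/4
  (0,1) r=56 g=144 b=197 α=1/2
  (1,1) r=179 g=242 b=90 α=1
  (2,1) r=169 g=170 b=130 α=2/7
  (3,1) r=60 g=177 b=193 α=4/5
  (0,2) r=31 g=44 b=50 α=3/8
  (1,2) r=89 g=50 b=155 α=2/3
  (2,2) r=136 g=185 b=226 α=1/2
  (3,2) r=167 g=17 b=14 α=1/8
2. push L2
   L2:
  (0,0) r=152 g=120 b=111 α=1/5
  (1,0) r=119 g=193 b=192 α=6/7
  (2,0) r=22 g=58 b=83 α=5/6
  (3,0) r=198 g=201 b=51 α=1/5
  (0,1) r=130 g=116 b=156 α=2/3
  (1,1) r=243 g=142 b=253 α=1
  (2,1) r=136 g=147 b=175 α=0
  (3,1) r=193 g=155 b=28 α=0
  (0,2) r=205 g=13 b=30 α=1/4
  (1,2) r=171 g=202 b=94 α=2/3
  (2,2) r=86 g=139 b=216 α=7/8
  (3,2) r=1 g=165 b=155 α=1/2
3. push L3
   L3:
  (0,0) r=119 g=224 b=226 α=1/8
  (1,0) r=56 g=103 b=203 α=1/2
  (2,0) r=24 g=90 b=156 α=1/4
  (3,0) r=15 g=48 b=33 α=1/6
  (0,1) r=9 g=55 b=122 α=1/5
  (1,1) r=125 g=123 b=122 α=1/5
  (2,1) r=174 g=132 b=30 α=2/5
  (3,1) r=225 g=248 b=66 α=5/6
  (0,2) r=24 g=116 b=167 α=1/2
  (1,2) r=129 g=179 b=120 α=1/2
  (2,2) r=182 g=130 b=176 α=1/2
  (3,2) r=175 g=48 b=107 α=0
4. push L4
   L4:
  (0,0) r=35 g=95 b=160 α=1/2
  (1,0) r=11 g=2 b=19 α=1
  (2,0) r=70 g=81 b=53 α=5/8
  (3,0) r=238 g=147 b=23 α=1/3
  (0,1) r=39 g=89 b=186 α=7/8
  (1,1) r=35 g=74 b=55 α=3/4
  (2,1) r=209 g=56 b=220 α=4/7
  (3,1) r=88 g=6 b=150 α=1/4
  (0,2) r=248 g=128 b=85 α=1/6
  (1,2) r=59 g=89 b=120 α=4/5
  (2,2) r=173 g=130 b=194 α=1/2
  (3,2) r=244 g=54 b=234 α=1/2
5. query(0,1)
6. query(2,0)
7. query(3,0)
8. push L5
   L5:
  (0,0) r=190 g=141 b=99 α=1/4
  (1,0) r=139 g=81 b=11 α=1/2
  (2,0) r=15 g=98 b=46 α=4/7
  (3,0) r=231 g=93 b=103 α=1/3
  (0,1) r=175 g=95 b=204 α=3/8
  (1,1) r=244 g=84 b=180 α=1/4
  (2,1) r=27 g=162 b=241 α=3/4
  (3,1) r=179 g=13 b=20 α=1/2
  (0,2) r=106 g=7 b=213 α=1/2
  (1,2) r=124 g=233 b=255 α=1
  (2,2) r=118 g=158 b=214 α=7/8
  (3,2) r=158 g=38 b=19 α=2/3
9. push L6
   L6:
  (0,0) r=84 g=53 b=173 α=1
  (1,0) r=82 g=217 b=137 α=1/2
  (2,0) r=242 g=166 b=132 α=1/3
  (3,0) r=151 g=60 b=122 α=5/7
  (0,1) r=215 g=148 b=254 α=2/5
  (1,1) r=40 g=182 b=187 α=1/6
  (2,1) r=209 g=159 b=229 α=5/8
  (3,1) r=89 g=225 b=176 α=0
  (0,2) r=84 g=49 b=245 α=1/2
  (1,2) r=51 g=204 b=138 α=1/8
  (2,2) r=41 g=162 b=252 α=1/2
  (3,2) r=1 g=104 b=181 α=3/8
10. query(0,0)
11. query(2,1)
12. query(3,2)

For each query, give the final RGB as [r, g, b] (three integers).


at x=0,y=1 over L1,L2,L3,L4:
+L1 (α=1/2) → [28, 72, 197/2]
+L2 (α=2/3) → [96, 304/3, 821/6]
+L3 (α=1/5) → [393/5, 1381/15, 2008/15]
+L4 (α=7/8) → [879/20, 5363/60, 10769/60]
= [44, 89, 179]

at x=2,y=0 over L1,L2,L3,L4:
L1 α=1/6: [11/3, 83/6, 133/6]
L2 α=5/6: [341/18, 1823/36, 2623/36]
L3 α=1/4: [485/24, 2903/48, 4495/48]
L4 α=5/8: [3285/64, 9383/128, 8735/128]
→ [51, 73, 68]

query (3,0) [L1,L2,L3,L4] — begin 0,0,0
L1 α=1/4: [24, 81/2, 29/4]
L2 α=1/5: [294/5, 363/5, 16]
L3 α=1/6: [103/2, 137/2, 113/6]
L4 α=1/3: [341/3, 284/3, 182/9]
rounded: [114, 95, 20]

at x=0,y=0 over L1,L2,L3,L4,L5,L6:
L1 α=1/4: [5, 62, 149/4]
L2 α=1/5: [172/5, 368/5, 52]
L3 α=1/8: [1799/40, 462/5, 295/4]
L4 α=1/2: [3199/80, 937/10, 935/8]
L5 α=1/4: [24797/320, 4221/40, 3597/32]
L6 α=1: [84, 53, 173]
= [84, 53, 173]

query (2,1) [L1,L2,L3,L4,L5,L6] — begin 0,0,0
L1 α=2/7: [338/7, 340/7, 260/7]
L2 α=0: [338/7, 340/7, 260/7]
L3 α=2/5: [690/7, 2868/35, 240/7]
L4 α=4/7: [7922/49, 16444/245, 6880/49]
L5 α=3/4: [11891/196, 67757/490, 42307/196]
L6 α=5/8: [240493/1568, 592821/3920, 351341/1568]
→ [153, 151, 224]

query (3,2) [L1,L2,L3,L4,L5,L6] — begin 0,0,0
+L1 (α=1/8) → [167/8, 17/8, 7/4]
+L2 (α=1/2) → [175/16, 1337/16, 627/8]
+L3 (α=0) → [175/16, 1337/16, 627/8]
+L4 (α=1/2) → [4079/32, 2201/32, 2499/16]
+L5 (α=2/3) → [14191/96, 4633/96, 3107/48]
+L6 (α=3/8) → [71243/768, 53117/768, 41599/384]
rounded: [93, 69, 108]


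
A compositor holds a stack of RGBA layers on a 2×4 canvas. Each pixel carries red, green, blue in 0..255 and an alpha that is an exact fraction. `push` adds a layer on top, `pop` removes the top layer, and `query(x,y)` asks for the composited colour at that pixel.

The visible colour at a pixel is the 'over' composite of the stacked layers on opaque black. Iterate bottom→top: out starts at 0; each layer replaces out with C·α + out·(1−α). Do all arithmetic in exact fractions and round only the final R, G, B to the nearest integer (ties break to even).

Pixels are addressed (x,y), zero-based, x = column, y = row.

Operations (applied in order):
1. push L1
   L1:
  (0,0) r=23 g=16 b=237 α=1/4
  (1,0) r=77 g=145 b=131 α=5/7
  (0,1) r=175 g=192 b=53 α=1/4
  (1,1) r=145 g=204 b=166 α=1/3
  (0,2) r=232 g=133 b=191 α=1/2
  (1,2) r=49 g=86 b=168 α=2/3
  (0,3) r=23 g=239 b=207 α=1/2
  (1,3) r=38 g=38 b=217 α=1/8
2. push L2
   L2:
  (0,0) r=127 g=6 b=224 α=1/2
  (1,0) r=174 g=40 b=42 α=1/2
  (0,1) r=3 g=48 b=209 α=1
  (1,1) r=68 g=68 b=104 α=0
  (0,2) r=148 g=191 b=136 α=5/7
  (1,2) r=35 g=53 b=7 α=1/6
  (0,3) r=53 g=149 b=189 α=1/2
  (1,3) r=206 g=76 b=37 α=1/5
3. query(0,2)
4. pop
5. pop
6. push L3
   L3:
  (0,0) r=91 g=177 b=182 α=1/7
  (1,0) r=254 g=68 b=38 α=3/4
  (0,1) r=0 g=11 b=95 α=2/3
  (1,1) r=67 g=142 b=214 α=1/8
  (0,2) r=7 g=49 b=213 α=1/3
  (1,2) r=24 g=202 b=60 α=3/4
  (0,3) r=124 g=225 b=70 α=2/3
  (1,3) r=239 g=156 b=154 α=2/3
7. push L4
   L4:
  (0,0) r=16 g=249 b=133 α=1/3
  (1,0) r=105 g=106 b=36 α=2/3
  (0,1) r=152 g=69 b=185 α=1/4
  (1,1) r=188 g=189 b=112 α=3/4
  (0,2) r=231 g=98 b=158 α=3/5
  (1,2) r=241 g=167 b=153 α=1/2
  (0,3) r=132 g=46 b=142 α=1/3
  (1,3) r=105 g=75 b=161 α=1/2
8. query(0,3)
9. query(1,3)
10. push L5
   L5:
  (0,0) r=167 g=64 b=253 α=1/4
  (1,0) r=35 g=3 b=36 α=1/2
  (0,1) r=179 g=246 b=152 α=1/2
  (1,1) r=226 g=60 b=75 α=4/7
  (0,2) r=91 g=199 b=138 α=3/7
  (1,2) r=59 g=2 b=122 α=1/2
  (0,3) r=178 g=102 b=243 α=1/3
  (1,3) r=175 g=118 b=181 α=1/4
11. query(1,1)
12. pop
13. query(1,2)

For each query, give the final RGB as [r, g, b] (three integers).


at x=0,y=2 over L1,L2:
L1 α=1/2: [116, 133/2, 191/2]
L2 α=5/7: [972/7, 1088/7, 871/7]
= [139, 155, 124]

(0,3) stack=L3,L4; from [0,0,0]:
+L3 (α=2/3) → [248/3, 150, 140/3]
+L4 (α=1/3) → [892/9, 346/3, 706/9]
rounded: [99, 115, 78]

query (1,3) [L3,L4] — begin 0,0,0
after L3 α=2/3: [478/3, 104, 308/3]
after L4 α=1/2: [793/6, 179/2, 791/6]
rounded: [132, 90, 132]

query (1,1) [L3,L4,L5] — begin 0,0,0
L3 α=1/8: [67/8, 71/4, 107/4]
L4 α=3/4: [4579/32, 2339/16, 1451/16]
L5 α=4/7: [6095/32, 1551/16, 9153/112]
→ [190, 97, 82]

query (1,2) [L3,L4] — begin 0,0,0
after L3 α=3/4: [18, 303/2, 45]
after L4 α=1/2: [259/2, 637/4, 99]
rounded: [130, 159, 99]


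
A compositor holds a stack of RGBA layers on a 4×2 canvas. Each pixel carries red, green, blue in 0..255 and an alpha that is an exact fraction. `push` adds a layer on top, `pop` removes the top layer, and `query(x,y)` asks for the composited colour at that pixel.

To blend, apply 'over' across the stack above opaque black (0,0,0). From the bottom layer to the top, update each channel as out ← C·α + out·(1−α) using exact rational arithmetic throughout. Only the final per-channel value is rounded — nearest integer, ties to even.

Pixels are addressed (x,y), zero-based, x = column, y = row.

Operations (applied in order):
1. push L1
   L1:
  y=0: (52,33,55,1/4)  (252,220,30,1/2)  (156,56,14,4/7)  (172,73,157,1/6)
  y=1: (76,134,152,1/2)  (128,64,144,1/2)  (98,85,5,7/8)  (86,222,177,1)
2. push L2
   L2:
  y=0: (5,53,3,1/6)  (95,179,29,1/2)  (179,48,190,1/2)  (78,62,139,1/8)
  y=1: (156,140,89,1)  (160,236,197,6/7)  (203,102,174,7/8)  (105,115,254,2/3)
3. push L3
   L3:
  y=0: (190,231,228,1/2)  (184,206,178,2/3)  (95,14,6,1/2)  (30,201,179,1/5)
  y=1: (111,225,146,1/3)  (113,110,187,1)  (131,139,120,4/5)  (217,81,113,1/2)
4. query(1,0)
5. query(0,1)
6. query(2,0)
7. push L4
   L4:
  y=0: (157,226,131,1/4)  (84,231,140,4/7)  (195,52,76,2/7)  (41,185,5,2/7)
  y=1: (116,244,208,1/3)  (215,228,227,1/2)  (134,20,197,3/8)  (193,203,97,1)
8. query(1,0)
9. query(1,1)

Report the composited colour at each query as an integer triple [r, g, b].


at x=1,y=0 over L1,L2,L3:
+L1 (α=1/2) → [126, 110, 15]
+L2 (α=1/2) → [221/2, 289/2, 22]
+L3 (α=2/3) → [319/2, 371/2, 126]
= [160, 186, 126]

at x=0,y=1 over L1,L2,L3:
L1 α=1/2: [38, 67, 76]
L2 α=1: [156, 140, 89]
L3 α=1/3: [141, 505/3, 108]
→ [141, 168, 108]

query (2,0) [L1,L2,L3] — begin 0,0,0
L1 α=4/7: [624/7, 32, 8]
L2 α=1/2: [1877/14, 40, 99]
L3 α=1/2: [3207/28, 27, 105/2]
rounded: [115, 27, 52]

(1,0) stack=L1,L2,L3,L4; from [0,0,0]:
+L1 (α=1/2) → [126, 110, 15]
+L2 (α=1/2) → [221/2, 289/2, 22]
+L3 (α=2/3) → [319/2, 371/2, 126]
+L4 (α=4/7) → [1629/14, 423/2, 134]
→ [116, 212, 134]

(1,1) stack=L1,L2,L3,L4; from [0,0,0]:
+L1 (α=1/2) → [64, 32, 72]
+L2 (α=6/7) → [1024/7, 1448/7, 1254/7]
+L3 (α=1) → [113, 110, 187]
+L4 (α=1/2) → [164, 169, 207]
→ [164, 169, 207]


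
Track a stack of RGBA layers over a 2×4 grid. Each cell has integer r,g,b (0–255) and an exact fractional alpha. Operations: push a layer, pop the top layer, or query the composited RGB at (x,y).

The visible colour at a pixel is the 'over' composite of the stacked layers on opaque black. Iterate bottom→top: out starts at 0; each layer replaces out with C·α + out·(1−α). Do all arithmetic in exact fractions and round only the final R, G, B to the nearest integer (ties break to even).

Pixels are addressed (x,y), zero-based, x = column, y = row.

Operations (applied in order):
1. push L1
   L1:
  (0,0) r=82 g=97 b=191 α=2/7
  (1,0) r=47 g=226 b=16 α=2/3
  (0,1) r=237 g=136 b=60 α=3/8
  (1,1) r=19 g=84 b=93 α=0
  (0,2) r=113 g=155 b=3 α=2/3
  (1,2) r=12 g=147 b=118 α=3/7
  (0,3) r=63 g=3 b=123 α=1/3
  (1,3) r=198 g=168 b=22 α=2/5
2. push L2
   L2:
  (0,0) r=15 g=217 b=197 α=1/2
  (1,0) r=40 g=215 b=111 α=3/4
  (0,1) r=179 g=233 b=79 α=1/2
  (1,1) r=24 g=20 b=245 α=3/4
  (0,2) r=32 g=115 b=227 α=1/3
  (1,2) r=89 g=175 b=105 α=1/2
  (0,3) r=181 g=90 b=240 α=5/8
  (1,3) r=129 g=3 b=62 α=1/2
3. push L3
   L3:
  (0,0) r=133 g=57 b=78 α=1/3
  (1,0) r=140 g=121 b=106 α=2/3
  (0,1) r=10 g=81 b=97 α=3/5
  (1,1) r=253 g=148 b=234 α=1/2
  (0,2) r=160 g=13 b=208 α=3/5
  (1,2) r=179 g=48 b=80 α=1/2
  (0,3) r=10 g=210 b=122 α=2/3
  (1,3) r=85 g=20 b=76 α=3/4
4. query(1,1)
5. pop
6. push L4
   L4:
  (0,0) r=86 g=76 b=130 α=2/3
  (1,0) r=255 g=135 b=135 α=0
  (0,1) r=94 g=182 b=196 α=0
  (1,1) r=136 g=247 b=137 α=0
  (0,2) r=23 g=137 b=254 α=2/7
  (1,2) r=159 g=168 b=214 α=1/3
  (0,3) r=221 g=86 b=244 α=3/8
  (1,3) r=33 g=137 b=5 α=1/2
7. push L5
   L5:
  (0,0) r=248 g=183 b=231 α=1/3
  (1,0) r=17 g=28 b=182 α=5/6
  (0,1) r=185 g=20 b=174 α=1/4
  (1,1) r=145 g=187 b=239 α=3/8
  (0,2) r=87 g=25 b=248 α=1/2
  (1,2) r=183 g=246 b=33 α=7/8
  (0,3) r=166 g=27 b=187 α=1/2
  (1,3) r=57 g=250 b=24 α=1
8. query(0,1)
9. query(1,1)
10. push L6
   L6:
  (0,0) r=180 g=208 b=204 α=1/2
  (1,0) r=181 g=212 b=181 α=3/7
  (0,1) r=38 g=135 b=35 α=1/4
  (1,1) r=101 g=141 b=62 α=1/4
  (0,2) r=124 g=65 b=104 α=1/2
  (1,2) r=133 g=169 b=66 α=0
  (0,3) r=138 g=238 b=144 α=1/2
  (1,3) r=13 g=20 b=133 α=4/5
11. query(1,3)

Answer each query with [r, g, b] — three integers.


query (1,1) [L1,L2,L3] — begin 0,0,0
L1 α=0: [0, 0, 0]
L2 α=3/4: [18, 15, 735/4]
L3 α=1/2: [271/2, 163/2, 1671/8]
→ [136, 82, 209]

(0,1) stack=L1,L2,L4,L5; from [0,0,0]:
+L1 (α=3/8) → [711/8, 51, 45/2]
+L2 (α=1/2) → [2143/16, 142, 203/4]
+L4 (α=0) → [2143/16, 142, 203/4]
+L5 (α=1/4) → [9389/64, 223/2, 1305/16]
→ [147, 112, 82]

at x=1,y=1 over L1,L2,L4,L5:
after L1 α=0: [0, 0, 0]
after L2 α=3/4: [18, 15, 735/4]
after L4 α=0: [18, 15, 735/4]
after L5 α=3/8: [525/8, 159/2, 6543/32]
rounded: [66, 80, 204]

query (1,3) [L1,L2,L4,L5,L6] — begin 0,0,0
+L1 (α=2/5) → [396/5, 336/5, 44/5]
+L2 (α=1/2) → [1041/10, 351/10, 177/5]
+L4 (α=1/2) → [1371/20, 1721/20, 101/5]
+L5 (α=1) → [57, 250, 24]
+L6 (α=4/5) → [109/5, 66, 556/5]
rounded: [22, 66, 111]


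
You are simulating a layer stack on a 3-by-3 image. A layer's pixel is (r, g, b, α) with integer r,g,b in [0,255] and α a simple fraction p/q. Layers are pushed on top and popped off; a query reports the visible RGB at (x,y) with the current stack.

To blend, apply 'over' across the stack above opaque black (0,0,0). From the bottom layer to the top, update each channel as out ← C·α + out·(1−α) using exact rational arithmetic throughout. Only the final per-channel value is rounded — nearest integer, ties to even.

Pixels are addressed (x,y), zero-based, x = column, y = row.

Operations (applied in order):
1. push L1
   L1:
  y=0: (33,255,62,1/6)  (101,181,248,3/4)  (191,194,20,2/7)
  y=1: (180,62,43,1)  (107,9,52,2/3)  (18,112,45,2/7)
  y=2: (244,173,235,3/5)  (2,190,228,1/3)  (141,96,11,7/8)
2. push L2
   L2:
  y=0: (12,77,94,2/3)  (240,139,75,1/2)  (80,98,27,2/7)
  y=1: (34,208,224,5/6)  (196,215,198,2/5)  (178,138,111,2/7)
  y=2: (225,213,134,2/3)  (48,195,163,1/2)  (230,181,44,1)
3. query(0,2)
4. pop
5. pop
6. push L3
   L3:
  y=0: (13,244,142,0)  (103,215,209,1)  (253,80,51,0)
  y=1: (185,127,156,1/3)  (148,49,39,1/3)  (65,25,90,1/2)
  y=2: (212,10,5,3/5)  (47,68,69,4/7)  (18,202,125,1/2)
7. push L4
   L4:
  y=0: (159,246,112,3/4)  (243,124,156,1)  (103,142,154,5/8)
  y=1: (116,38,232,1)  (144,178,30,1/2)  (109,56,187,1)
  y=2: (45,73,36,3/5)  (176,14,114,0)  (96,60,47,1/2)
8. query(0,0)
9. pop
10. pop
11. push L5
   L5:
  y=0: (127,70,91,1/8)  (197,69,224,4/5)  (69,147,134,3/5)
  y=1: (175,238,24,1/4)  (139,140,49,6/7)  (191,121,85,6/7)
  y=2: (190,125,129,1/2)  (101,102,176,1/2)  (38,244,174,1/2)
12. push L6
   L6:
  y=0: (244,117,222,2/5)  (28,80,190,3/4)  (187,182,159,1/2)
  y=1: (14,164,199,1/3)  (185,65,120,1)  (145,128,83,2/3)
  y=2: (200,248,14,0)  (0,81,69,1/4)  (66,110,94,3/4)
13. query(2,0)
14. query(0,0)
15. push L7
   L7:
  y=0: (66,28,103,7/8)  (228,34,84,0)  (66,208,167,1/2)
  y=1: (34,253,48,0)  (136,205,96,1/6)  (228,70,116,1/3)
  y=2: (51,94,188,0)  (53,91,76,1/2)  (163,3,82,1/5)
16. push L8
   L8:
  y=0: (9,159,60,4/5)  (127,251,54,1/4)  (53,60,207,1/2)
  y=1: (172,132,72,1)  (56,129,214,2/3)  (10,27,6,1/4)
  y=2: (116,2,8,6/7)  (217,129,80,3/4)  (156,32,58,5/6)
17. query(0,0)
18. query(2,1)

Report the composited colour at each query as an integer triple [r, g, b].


(0,2) stack=L1,L2; from [0,0,0]:
+L1 (α=3/5) → [732/5, 519/5, 141]
+L2 (α=2/3) → [994/5, 883/5, 409/3]
→ [199, 177, 136]

query (0,0) [L3,L4] — begin 0,0,0
+L3 (α=0) → [0, 0, 0]
+L4 (α=3/4) → [477/4, 369/2, 84]
rounded: [119, 184, 84]

at x=2,y=0 over L5,L6:
L5 α=3/5: [207/5, 441/5, 402/5]
L6 α=1/2: [571/5, 1351/10, 1197/10]
→ [114, 135, 120]

query (0,0) [L5,L6] — begin 0,0,0
+L5 (α=1/8) → [127/8, 35/4, 91/8]
+L6 (α=2/5) → [857/8, 1041/20, 765/8]
= [107, 52, 96]

(0,0) stack=L5,L6,L7,L8; from [0,0,0]:
L5 α=1/8: [127/8, 35/4, 91/8]
L6 α=2/5: [857/8, 1041/20, 765/8]
L7 α=7/8: [4553/64, 4961/160, 6533/64]
L8 α=4/5: [6857/320, 106721/800, 21893/320]
→ [21, 133, 68]

(2,1) stack=L5,L6,L7,L8; from [0,0,0]:
L5 α=6/7: [1146/7, 726/7, 510/7]
L6 α=2/3: [3176/21, 2518/21, 1672/21]
L7 α=1/3: [11140/63, 6506/63, 5780/63]
L8 α=1/4: [5675/42, 7073/84, 2953/42]
rounded: [135, 84, 70]


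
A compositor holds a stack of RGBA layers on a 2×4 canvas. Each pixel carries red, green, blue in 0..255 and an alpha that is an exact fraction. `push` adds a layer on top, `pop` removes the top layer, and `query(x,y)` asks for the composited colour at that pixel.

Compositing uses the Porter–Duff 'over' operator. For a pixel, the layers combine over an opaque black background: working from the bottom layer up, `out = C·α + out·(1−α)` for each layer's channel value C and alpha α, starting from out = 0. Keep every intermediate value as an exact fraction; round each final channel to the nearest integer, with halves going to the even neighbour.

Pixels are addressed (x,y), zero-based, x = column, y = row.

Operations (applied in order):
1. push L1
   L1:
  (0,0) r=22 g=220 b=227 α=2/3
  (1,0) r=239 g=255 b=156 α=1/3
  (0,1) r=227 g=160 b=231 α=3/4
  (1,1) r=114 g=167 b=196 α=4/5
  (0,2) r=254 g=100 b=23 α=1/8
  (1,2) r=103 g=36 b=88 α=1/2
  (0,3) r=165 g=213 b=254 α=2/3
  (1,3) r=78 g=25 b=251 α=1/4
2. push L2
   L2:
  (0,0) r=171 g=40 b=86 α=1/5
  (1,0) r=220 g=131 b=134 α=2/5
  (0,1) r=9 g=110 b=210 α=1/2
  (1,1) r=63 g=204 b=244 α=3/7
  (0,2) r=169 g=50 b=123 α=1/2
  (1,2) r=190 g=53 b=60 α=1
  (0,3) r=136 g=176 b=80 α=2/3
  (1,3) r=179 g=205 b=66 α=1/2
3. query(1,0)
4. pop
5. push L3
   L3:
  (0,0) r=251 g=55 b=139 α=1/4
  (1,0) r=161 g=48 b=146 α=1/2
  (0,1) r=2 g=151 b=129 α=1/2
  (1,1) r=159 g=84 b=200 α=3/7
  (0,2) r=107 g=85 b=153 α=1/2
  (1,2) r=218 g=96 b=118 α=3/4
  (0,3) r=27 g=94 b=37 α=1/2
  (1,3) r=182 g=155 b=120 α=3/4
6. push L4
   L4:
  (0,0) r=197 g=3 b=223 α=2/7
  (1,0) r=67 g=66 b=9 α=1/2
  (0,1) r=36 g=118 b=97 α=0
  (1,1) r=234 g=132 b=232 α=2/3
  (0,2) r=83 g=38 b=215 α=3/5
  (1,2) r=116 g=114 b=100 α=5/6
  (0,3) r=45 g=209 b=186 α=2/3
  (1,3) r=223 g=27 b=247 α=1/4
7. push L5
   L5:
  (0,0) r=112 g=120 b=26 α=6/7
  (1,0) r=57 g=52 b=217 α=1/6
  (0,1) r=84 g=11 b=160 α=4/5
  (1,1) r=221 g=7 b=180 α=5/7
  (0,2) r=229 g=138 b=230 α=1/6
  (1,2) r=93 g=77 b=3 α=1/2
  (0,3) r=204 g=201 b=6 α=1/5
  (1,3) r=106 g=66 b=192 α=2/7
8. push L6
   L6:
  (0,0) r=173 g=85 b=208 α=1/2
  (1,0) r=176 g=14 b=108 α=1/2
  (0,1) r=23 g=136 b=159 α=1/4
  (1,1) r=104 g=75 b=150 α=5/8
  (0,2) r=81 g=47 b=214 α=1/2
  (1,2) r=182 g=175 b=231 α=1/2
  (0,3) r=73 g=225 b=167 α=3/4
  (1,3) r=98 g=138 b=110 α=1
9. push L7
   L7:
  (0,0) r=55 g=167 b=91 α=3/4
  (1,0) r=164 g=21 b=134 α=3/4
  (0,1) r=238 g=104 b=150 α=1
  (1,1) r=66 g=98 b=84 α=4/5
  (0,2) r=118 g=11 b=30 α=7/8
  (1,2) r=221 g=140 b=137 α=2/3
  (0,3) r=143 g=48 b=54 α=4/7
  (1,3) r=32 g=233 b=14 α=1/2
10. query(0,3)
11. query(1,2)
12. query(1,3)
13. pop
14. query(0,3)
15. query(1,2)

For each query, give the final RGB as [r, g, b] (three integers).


query (1,0) [L1,L2] — begin 0,0,0
+L1 (α=1/3) → [239/3, 85, 52]
+L2 (α=2/5) → [679/5, 517/5, 424/5]
rounded: [136, 103, 85]

(0,3) stack=L1,L3,L4,L5,L6,L7; from [0,0,0]:
L1 α=2/3: [110, 142, 508/3]
L3 α=1/2: [137/2, 118, 619/6]
L4 α=2/3: [317/6, 536/3, 2851/18]
L5 α=1/5: [1246/15, 2747/15, 5756/45]
L6 α=3/4: [4531/60, 3218/15, 28301/180]
L7 α=4/7: [15971/140, 4178/35, 41261/420]
→ [114, 119, 98]

(1,2) stack=L1,L3,L4,L5,L6,L7; from [0,0,0]:
L1 α=1/2: [103/2, 18, 44]
L3 α=3/4: [1411/8, 153/2, 199/2]
L4 α=5/6: [2017/16, 431/4, 1199/12]
L5 α=1/2: [3505/32, 739/8, 1235/24]
L6 α=1/2: [9329/64, 2139/16, 6779/48]
L7 α=2/3: [12539/64, 6619/48, 19931/144]
rounded: [196, 138, 138]

query (1,3) [L1,L3,L4,L5,L6,L7] — begin 0,0,0
after L1 α=1/4: [39/2, 25/4, 251/4]
after L3 α=3/4: [1131/8, 1885/16, 1691/16]
after L4 α=1/4: [5177/32, 6087/64, 9025/64]
after L5 α=2/7: [4667/32, 38883/448, 69701/448]
after L6 α=1: [98, 138, 110]
after L7 α=1/2: [65, 371/2, 62]
= [65, 186, 62]

query (0,3) [L1,L3,L4,L5,L6] — begin 0,0,0
L1 α=2/3: [110, 142, 508/3]
L3 α=1/2: [137/2, 118, 619/6]
L4 α=2/3: [317/6, 536/3, 2851/18]
L5 α=1/5: [1246/15, 2747/15, 5756/45]
L6 α=3/4: [4531/60, 3218/15, 28301/180]
→ [76, 215, 157]

at x=1,y=2 over L1,L3,L4,L5,L6:
+L1 (α=1/2) → [103/2, 18, 44]
+L3 (α=3/4) → [1411/8, 153/2, 199/2]
+L4 (α=5/6) → [2017/16, 431/4, 1199/12]
+L5 (α=1/2) → [3505/32, 739/8, 1235/24]
+L6 (α=1/2) → [9329/64, 2139/16, 6779/48]
rounded: [146, 134, 141]


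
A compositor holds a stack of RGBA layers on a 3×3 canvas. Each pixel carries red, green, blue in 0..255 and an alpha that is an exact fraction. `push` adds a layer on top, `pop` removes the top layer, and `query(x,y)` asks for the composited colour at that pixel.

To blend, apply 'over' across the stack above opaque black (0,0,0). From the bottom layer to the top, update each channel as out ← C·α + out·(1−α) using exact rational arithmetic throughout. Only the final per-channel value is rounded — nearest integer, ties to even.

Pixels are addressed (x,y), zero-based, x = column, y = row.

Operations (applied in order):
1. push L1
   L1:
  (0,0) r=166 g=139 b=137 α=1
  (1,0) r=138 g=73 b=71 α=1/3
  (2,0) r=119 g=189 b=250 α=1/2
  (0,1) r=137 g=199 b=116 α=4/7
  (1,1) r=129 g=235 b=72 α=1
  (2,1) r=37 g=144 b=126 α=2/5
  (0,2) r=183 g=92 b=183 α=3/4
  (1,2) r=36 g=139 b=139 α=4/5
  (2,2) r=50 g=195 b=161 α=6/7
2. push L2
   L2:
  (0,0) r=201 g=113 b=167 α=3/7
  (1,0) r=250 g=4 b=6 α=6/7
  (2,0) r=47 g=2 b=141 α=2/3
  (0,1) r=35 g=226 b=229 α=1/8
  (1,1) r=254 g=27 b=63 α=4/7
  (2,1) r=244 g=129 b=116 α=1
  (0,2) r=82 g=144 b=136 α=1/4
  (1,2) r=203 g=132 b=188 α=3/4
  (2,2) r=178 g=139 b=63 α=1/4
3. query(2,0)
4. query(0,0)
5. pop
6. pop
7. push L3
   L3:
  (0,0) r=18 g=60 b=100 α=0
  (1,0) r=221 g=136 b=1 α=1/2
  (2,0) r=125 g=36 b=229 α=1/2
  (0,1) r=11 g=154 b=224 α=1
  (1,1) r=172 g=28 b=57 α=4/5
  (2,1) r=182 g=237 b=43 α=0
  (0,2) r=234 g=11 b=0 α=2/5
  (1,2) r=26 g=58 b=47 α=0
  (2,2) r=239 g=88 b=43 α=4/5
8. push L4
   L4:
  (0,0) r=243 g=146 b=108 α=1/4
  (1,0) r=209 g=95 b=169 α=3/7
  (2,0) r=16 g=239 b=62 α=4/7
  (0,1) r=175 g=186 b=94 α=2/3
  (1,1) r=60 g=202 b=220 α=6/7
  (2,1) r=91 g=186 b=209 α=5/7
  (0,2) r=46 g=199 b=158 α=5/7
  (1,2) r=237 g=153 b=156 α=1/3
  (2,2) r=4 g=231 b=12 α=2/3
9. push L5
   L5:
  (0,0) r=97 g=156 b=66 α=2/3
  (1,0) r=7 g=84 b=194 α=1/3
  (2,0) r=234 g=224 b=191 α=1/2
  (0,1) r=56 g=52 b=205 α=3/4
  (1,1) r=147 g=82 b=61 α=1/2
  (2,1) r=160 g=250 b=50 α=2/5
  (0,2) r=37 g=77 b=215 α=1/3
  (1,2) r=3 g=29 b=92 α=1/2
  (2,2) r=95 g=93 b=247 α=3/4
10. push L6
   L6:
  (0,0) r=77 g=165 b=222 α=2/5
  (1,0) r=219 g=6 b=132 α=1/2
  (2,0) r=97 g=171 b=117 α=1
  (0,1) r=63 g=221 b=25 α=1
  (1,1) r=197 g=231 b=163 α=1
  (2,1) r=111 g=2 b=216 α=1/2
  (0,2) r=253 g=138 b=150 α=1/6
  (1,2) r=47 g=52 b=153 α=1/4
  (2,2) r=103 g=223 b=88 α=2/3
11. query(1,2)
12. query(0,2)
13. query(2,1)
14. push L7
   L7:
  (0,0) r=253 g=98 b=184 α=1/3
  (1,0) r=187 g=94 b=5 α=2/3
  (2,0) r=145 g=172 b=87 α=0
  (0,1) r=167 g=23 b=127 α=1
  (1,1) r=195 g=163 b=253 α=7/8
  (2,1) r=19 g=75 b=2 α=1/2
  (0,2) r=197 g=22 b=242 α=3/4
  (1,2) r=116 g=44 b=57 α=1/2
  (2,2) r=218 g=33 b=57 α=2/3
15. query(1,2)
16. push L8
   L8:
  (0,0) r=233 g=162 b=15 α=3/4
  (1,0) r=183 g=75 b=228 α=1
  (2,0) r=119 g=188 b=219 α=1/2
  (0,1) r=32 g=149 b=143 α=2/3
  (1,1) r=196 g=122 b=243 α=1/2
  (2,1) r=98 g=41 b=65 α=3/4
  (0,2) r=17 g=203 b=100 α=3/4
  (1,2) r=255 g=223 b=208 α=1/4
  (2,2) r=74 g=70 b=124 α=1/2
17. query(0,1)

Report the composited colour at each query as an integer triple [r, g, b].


(2,0) stack=L1,L2; from [0,0,0]:
after L1 α=1/2: [119/2, 189/2, 125]
after L2 α=2/3: [307/6, 197/6, 407/3]
→ [51, 33, 136]

at x=0,y=0 over L1,L2:
L1 α=1: [166, 139, 137]
L2 α=3/7: [181, 895/7, 1049/7]
rounded: [181, 128, 150]

query (1,2) [L3,L4,L5,L6] — begin 0,0,0
+L3 (α=0) → [0, 0, 0]
+L4 (α=1/3) → [79, 51, 52]
+L5 (α=1/2) → [41, 40, 72]
+L6 (α=1/4) → [85/2, 43, 369/4]
rounded: [42, 43, 92]

(0,2) stack=L3,L4,L5,L6; from [0,0,0]:
after L3 α=2/5: [468/5, 22/5, 0]
after L4 α=5/7: [298/5, 717/5, 790/7]
after L5 α=1/3: [781/15, 1819/15, 3085/21]
after L6 α=1/6: [770/9, 2233/18, 18575/126]
rounded: [86, 124, 147]

at x=2,y=1 over L3,L4,L5,L6:
L3 α=0: [0, 0, 0]
L4 α=5/7: [65, 930/7, 1045/7]
L5 α=2/5: [103, 1258/7, 767/7]
L6 α=1/2: [107, 636/7, 2279/14]
rounded: [107, 91, 163]

query (1,2) [L3,L4,L5,L6,L7] — begin 0,0,0
after L3 α=0: [0, 0, 0]
after L4 α=1/3: [79, 51, 52]
after L5 α=1/2: [41, 40, 72]
after L6 α=1/4: [85/2, 43, 369/4]
after L7 α=1/2: [317/4, 87/2, 597/8]
→ [79, 44, 75]

query (0,1) [L3,L4,L5,L6,L7,L8] — begin 0,0,0
L3 α=1: [11, 154, 224]
L4 α=2/3: [361/3, 526/3, 412/3]
L5 α=3/4: [865/12, 497/6, 2257/12]
L6 α=1: [63, 221, 25]
L7 α=1: [167, 23, 127]
L8 α=2/3: [77, 107, 413/3]
rounded: [77, 107, 138]
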